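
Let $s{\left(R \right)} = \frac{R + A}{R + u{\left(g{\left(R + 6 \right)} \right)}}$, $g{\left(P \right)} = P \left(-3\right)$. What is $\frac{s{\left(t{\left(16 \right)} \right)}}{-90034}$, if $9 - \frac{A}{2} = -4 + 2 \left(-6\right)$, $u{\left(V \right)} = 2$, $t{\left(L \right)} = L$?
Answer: $- \frac{11}{270102} \approx -4.0725 \cdot 10^{-5}$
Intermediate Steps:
$g{\left(P \right)} = - 3 P$
$A = 50$ ($A = 18 - 2 \left(-4 + 2 \left(-6\right)\right) = 18 - 2 \left(-4 - 12\right) = 18 - -32 = 18 + 32 = 50$)
$s{\left(R \right)} = \frac{50 + R}{2 + R}$ ($s{\left(R \right)} = \frac{R + 50}{R + 2} = \frac{50 + R}{2 + R}$)
$\frac{s{\left(t{\left(16 \right)} \right)}}{-90034} = \frac{\frac{1}{2 + 16} \left(50 + 16\right)}{-90034} = \frac{1}{18} \cdot 66 \left(- \frac{1}{90034}\right) = \frac{11}{3} \left(- \frac{1}{90034}\right) = - \frac{11}{270102}$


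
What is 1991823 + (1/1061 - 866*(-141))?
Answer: 2242878670/1061 ≈ 2.1139e+6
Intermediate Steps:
1991823 + (1/1061 - 866*(-141)) = 1991823 + (1/1061 + 122106) = 1991823 + 129554467/1061 = 2242878670/1061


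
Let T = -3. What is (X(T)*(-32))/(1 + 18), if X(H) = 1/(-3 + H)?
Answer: 16/57 ≈ 0.28070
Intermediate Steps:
(X(T)*(-32))/(1 + 18) = (-32/(-3 - 3))/(1 + 18) = (-32/(-6))/19 = -⅙*(-32)*(1/19) = (16/3)*(1/19) = 16/57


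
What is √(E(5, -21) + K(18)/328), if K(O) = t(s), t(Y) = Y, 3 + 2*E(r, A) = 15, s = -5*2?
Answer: √40139/82 ≈ 2.4433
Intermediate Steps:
s = -10
E(r, A) = 6 (E(r, A) = -3/2 + (½)*15 = -3/2 + 15/2 = 6)
K(O) = -10
√(E(5, -21) + K(18)/328) = √(6 - 10/328) = √(6 - 10*1/328) = √(6 - 5/164) = √(979/164) = √40139/82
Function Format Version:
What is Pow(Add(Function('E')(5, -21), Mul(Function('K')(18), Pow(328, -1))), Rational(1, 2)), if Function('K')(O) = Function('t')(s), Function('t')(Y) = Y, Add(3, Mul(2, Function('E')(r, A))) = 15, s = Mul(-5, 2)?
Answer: Mul(Rational(1, 82), Pow(40139, Rational(1, 2))) ≈ 2.4433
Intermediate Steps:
s = -10
Function('E')(r, A) = 6 (Function('E')(r, A) = Add(Rational(-3, 2), Mul(Rational(1, 2), 15)) = Add(Rational(-3, 2), Rational(15, 2)) = 6)
Function('K')(O) = -10
Pow(Add(Function('E')(5, -21), Mul(Function('K')(18), Pow(328, -1))), Rational(1, 2)) = Pow(Add(6, Mul(-10, Pow(328, -1))), Rational(1, 2)) = Pow(Add(6, Mul(-10, Rational(1, 328))), Rational(1, 2)) = Pow(Add(6, Rational(-5, 164)), Rational(1, 2)) = Pow(Rational(979, 164), Rational(1, 2)) = Mul(Rational(1, 82), Pow(40139, Rational(1, 2)))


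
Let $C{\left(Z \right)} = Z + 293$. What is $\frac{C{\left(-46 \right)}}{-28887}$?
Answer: $- \frac{247}{28887} \approx -0.0085506$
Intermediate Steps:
$C{\left(Z \right)} = 293 + Z$
$\frac{C{\left(-46 \right)}}{-28887} = \frac{293 - 46}{-28887} = 247 \left(- \frac{1}{28887}\right) = - \frac{247}{28887}$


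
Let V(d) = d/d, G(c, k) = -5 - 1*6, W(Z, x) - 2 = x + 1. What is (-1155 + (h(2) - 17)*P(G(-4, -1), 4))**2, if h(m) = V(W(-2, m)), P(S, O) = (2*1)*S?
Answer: 644809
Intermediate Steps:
W(Z, x) = 3 + x (W(Z, x) = 2 + (x + 1) = 2 + (1 + x) = 3 + x)
G(c, k) = -11 (G(c, k) = -5 - 6 = -11)
P(S, O) = 2*S
V(d) = 1
h(m) = 1
(-1155 + (h(2) - 17)*P(G(-4, -1), 4))**2 = (-1155 + (1 - 17)*(2*(-11)))**2 = (-1155 - 16*(-22))**2 = (-1155 + 352)**2 = (-803)**2 = 644809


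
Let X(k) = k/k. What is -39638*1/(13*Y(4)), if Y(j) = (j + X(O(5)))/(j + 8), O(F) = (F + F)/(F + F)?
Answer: -475656/65 ≈ -7317.8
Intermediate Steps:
O(F) = 1 (O(F) = (2*F)/((2*F)) = (2*F)*(1/(2*F)) = 1)
X(k) = 1
Y(j) = (1 + j)/(8 + j) (Y(j) = (j + 1)/(j + 8) = (1 + j)/(8 + j))
-39638*1/(13*Y(4)) = -39638*(8 + 4)/(13*(1 + 4)) = -39638/((5/12)*13) = -39638/65/12 = -39638*12/65 = -475656/65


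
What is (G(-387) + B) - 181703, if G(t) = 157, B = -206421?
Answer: -387967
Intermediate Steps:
(G(-387) + B) - 181703 = (157 - 206421) - 181703 = -206264 - 181703 = -387967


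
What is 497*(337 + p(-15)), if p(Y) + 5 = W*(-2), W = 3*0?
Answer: 165004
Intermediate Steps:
W = 0
p(Y) = -5 (p(Y) = -5 + 0*(-2) = -5 + 0 = -5)
497*(337 + p(-15)) = 497*(337 - 5) = 497*332 = 165004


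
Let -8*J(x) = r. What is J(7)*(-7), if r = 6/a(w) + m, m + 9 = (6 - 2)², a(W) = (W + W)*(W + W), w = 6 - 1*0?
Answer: 1183/192 ≈ 6.1615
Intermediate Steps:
w = 6 (w = 6 + 0 = 6)
a(W) = 4*W² (a(W) = (2*W)*(2*W) = 4*W²)
m = 7 (m = -9 + (6 - 2)² = -9 + 4² = -9 + 16 = 7)
r = 169/24 (r = 6/((4*6²)) + 7 = 6/((4*36)) + 7 = 6/144 + 7 = 6*(1/144) + 7 = 1/24 + 7 = 169/24 ≈ 7.0417)
J(x) = -169/192 (J(x) = -⅛*169/24 = -169/192)
J(7)*(-7) = -169/192*(-7) = 1183/192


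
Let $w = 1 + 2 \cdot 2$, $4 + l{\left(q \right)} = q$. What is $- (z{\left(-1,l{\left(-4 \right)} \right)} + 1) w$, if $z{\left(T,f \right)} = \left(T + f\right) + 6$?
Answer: $10$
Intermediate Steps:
$l{\left(q \right)} = -4 + q$
$z{\left(T,f \right)} = 6 + T + f$
$w = 5$ ($w = 1 + 4 = 5$)
$- (z{\left(-1,l{\left(-4 \right)} \right)} + 1) w = - (\left(6 - 1 - 8\right) + 1) 5 = - (-3 + 1) 5 = \left(-1\right) \left(-2\right) 5 = 2 \cdot 5 = 10$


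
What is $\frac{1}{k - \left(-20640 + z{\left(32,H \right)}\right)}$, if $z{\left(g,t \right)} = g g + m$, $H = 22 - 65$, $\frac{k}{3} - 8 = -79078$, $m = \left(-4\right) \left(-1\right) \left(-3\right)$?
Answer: $- \frac{1}{217582} \approx -4.596 \cdot 10^{-6}$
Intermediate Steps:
$m = -12$ ($m = 4 \left(-3\right) = -12$)
$k = -237210$ ($k = 24 + 3 \left(-79078\right) = 24 - 237234 = -237210$)
$H = -43$ ($H = 22 - 65 = -43$)
$z{\left(g,t \right)} = -12 + g^{2}$ ($z{\left(g,t \right)} = g g - 12 = g^{2} - 12 = -12 + g^{2}$)
$\frac{1}{k - \left(-20640 + z{\left(32,H \right)}\right)} = \frac{1}{-237210 + \left(20640 - \left(-12 + 32^{2}\right)\right)} = \frac{1}{-237210 + \left(20640 - \left(-12 + 1024\right)\right)} = \frac{1}{-237210 + \left(20640 - 1012\right)} = \frac{1}{-237210 + 19628} = \frac{1}{-217582} = - \frac{1}{217582}$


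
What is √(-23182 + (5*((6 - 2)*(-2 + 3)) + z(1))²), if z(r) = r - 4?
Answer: I*√22893 ≈ 151.3*I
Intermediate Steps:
z(r) = -4 + r
√(-23182 + (5*((6 - 2)*(-2 + 3)) + z(1))²) = √(-23182 + (5*((6 - 2)*(-2 + 3)) + (-4 + 1))²) = √(-23182 + (5*(4*1) - 3)²) = √(-23182 + (5*4 - 3)²) = √(-23182 + (20 - 3)²) = √(-23182 + 17²) = √(-23182 + 289) = √(-22893) = I*√22893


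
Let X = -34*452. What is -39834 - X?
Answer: -24466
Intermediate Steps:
X = -15368
-39834 - X = -39834 - 1*(-15368) = -39834 + 15368 = -24466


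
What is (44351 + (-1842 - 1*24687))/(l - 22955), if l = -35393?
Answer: -8911/29174 ≈ -0.30544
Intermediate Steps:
(44351 + (-1842 - 1*24687))/(l - 22955) = (44351 + (-1842 - 1*24687))/(-35393 - 22955) = (44351 + (-1842 - 24687))/(-58348) = (44351 - 26529)*(-1/58348) = 17822*(-1/58348) = -8911/29174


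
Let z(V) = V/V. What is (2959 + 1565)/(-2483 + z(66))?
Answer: -2262/1241 ≈ -1.8227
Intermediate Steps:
z(V) = 1
(2959 + 1565)/(-2483 + z(66)) = (2959 + 1565)/(-2483 + 1) = 4524/(-2482) = 4524*(-1/2482) = -2262/1241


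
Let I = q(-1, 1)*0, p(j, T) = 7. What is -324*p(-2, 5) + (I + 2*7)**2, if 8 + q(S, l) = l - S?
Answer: -2072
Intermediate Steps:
q(S, l) = -8 + l - S (q(S, l) = -8 + (l - S) = -8 + l - S)
I = 0 (I = (-8 + 1 - 1*(-1))*0 = (-8 + 1 + 1)*0 = -6*0 = 0)
-324*p(-2, 5) + (I + 2*7)**2 = -324*7 + (0 + 2*7)**2 = -2268 + (0 + 14)**2 = -2268 + 14**2 = -2268 + 196 = -2072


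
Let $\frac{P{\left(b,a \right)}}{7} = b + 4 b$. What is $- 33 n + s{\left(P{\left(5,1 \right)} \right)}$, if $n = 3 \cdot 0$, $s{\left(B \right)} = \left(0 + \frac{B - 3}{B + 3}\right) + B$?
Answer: $\frac{15661}{89} \approx 175.97$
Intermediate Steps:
$P{\left(b,a \right)} = 35 b$ ($P{\left(b,a \right)} = 7 \left(b + 4 b\right) = 7 \cdot 5 b = 35 b$)
$s{\left(B \right)} = B + \frac{-3 + B}{3 + B}$ ($s{\left(B \right)} = \left(0 + \frac{-3 + B}{3 + B}\right) + B = \frac{-3 + B}{3 + B} + B = B + \frac{-3 + B}{3 + B}$)
$n = 0$
$- 33 n + s{\left(P{\left(5,1 \right)} \right)} = \left(-33\right) 0 + \frac{-3 + \left(35 \cdot 5\right)^{2} + 4 \cdot 35 \cdot 5}{3 + 35 \cdot 5} = 0 + \frac{-3 + 175^{2} + 4 \cdot 175}{3 + 175} = 0 + \frac{-3 + 30625 + 700}{178} = 0 + \frac{1}{178} \cdot 31322 = 0 + \frac{15661}{89} = \frac{15661}{89}$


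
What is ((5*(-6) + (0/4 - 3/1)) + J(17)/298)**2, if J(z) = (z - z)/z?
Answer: 1089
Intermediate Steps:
J(z) = 0 (J(z) = 0/z = 0)
((5*(-6) + (0/4 - 3/1)) + J(17)/298)**2 = ((5*(-6) + (0/4 - 3/1)) + 0/298)**2 = ((-30 + (0*(1/4) - 3*1)) + 0*(1/298))**2 = ((-30 + (0 - 3)) + 0)**2 = ((-30 - 3) + 0)**2 = (-33 + 0)**2 = (-33)**2 = 1089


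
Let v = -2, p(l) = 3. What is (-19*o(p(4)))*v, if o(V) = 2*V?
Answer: 228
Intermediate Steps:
(-19*o(p(4)))*v = -38*3*(-2) = -19*6*(-2) = -114*(-2) = 228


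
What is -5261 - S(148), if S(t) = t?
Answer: -5409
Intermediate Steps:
-5261 - S(148) = -5261 - 1*148 = -5261 - 148 = -5409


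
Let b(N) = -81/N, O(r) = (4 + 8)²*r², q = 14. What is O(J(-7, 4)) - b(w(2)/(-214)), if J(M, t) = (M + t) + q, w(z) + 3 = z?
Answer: 34758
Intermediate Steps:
w(z) = -3 + z
J(M, t) = 14 + M + t (J(M, t) = (M + t) + 14 = 14 + M + t)
O(r) = 144*r² (O(r) = 12²*r² = 144*r²)
O(J(-7, 4)) - b(w(2)/(-214)) = 144*(14 - 7 + 4)² - (-81)/((-3 + 2)/(-214)) = 144*11² - (-81)/((-1*(-1/214))) = 144*121 - (-81)/1/214 = 17424 - (-81)*214 = 17424 - 1*(-17334) = 17424 + 17334 = 34758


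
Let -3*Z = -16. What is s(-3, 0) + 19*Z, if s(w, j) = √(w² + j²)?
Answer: 313/3 ≈ 104.33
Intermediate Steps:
s(w, j) = √(j² + w²)
Z = 16/3 (Z = -⅓*(-16) = 16/3 ≈ 5.3333)
s(-3, 0) + 19*Z = √(0² + (-3)²) + 19*(16/3) = √(0 + 9) + 304/3 = √9 + 304/3 = 3 + 304/3 = 313/3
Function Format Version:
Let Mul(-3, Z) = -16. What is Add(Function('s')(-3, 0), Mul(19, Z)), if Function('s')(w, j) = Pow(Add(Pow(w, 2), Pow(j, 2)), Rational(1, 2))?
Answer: Rational(313, 3) ≈ 104.33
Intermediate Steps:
Function('s')(w, j) = Pow(Add(Pow(j, 2), Pow(w, 2)), Rational(1, 2))
Z = Rational(16, 3) (Z = Mul(Rational(-1, 3), -16) = Rational(16, 3) ≈ 5.3333)
Add(Function('s')(-3, 0), Mul(19, Z)) = Add(Pow(Add(Pow(0, 2), Pow(-3, 2)), Rational(1, 2)), Mul(19, Rational(16, 3))) = Add(Pow(Add(0, 9), Rational(1, 2)), Rational(304, 3)) = Add(Pow(9, Rational(1, 2)), Rational(304, 3)) = Add(3, Rational(304, 3)) = Rational(313, 3)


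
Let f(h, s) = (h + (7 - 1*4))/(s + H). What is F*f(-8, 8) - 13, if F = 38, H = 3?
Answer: -333/11 ≈ -30.273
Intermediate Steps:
f(h, s) = (3 + h)/(3 + s) (f(h, s) = (h + (7 - 1*4))/(s + 3) = (h + (7 - 4))/(3 + s) = (h + 3)/(3 + s) = (3 + h)/(3 + s))
F*f(-8, 8) - 13 = 38*((3 - 8)/(3 + 8)) - 13 = 38*(-5/11) - 13 = -190/11 - 13 = -333/11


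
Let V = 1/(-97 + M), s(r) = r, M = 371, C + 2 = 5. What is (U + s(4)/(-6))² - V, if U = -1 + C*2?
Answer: 46297/2466 ≈ 18.774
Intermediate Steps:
C = 3 (C = -2 + 5 = 3)
V = 1/274 (V = 1/(-97 + 371) = 1/274 ≈ 0.0036496)
U = 5 (U = -1 + 3*2 = -1 + 6 = 5)
(U + s(4)/(-6))² - V = (5 + 4/(-6))² - 1*1/274 = (5 + 4*(-⅙))² - 1/274 = (5 - ⅔)² - 1/274 = (13/3)² - 1/274 = 169/9 - 1/274 = 46297/2466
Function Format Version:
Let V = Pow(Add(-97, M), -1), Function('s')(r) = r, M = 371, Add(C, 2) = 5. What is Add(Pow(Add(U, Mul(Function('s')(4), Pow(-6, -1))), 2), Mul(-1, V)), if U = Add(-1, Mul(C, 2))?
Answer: Rational(46297, 2466) ≈ 18.774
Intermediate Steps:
C = 3 (C = Add(-2, 5) = 3)
V = Rational(1, 274) (V = Pow(Add(-97, 371), -1) = Pow(274, -1) = Rational(1, 274) ≈ 0.0036496)
U = 5 (U = Add(-1, Mul(3, 2)) = Add(-1, 6) = 5)
Add(Pow(Add(U, Mul(Function('s')(4), Pow(-6, -1))), 2), Mul(-1, V)) = Add(Pow(Add(5, Mul(4, Pow(-6, -1))), 2), Mul(-1, Rational(1, 274))) = Add(Pow(Add(5, Mul(4, Rational(-1, 6))), 2), Rational(-1, 274)) = Add(Pow(Add(5, Rational(-2, 3)), 2), Rational(-1, 274)) = Add(Pow(Rational(13, 3), 2), Rational(-1, 274)) = Add(Rational(169, 9), Rational(-1, 274)) = Rational(46297, 2466)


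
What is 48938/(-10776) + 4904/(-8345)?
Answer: -230616557/44962860 ≈ -5.1290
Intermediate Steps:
48938/(-10776) + 4904/(-8345) = 48938*(-1/10776) + 4904*(-1/8345) = -24469/5388 - 4904/8345 = -230616557/44962860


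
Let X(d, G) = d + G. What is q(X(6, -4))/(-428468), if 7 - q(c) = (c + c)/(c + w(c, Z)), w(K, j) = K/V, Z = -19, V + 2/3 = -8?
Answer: -109/9854764 ≈ -1.1061e-5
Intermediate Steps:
V = -26/3 (V = -2/3 - 8 = -26/3 ≈ -8.6667)
w(K, j) = -3*K/26 (w(K, j) = K/(-26/3) = K*(-3/26) = -3*K/26)
X(d, G) = G + d
q(c) = 109/23 (q(c) = 7 - (c + c)/(c - 3*c/26) = 7 - 2*c/(23*c/26) = 7 - 2*c*26/(23*c) = 7 - 1*52/23 = 7 - 52/23 = 109/23)
q(X(6, -4))/(-428468) = (109/23)/(-428468) = (109/23)*(-1/428468) = -109/9854764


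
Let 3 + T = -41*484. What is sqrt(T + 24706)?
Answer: sqrt(4859) ≈ 69.707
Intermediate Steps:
T = -19847 (T = -3 - 41*484 = -3 - 19844 = -19847)
sqrt(T + 24706) = sqrt(-19847 + 24706) = sqrt(4859)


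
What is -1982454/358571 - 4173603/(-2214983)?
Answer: -2894568906969/794228669293 ≈ -3.6445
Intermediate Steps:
-1982454/358571 - 4173603/(-2214983) = -1982454*1/358571 - 4173603*(-1/2214983) = -1982454/358571 + 4173603/2214983 = -2894568906969/794228669293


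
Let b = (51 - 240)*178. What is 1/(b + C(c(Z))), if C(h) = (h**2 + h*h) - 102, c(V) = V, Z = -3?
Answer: -1/33726 ≈ -2.9651e-5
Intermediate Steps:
C(h) = -102 + 2*h**2 (C(h) = (h**2 + h**2) - 102 = 2*h**2 - 102 = -102 + 2*h**2)
b = -33642 (b = -189*178 = -33642)
1/(b + C(c(Z))) = 1/(-33642 + (-102 + 2*(-3)**2)) = 1/(-33642 + (-102 + 2*9)) = 1/(-33642 + (-102 + 18)) = 1/(-33642 - 84) = 1/(-33726) = -1/33726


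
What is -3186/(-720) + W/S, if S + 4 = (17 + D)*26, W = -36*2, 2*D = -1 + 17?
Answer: 55731/12920 ≈ 4.3135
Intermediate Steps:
D = 8 (D = (-1 + 17)/2 = (½)*16 = 8)
W = -72
S = 646 (S = -4 + (17 + 8)*26 = -4 + 25*26 = -4 + 650 = 646)
-3186/(-720) + W/S = -3186/(-720) - 72/646 = -3186*(-1/720) - 72*1/646 = 177/40 - 36/323 = 55731/12920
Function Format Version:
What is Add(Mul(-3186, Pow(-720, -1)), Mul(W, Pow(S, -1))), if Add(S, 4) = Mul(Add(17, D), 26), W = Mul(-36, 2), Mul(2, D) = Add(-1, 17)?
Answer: Rational(55731, 12920) ≈ 4.3135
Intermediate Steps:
D = 8 (D = Mul(Rational(1, 2), Add(-1, 17)) = Mul(Rational(1, 2), 16) = 8)
W = -72
S = 646 (S = Add(-4, Mul(Add(17, 8), 26)) = Add(-4, Mul(25, 26)) = Add(-4, 650) = 646)
Add(Mul(-3186, Pow(-720, -1)), Mul(W, Pow(S, -1))) = Add(Mul(-3186, Pow(-720, -1)), Mul(-72, Pow(646, -1))) = Add(Mul(-3186, Rational(-1, 720)), Mul(-72, Rational(1, 646))) = Add(Rational(177, 40), Rational(-36, 323)) = Rational(55731, 12920)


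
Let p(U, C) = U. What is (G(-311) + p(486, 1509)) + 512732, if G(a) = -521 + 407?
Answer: 513104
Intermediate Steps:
G(a) = -114
(G(-311) + p(486, 1509)) + 512732 = (-114 + 486) + 512732 = 372 + 512732 = 513104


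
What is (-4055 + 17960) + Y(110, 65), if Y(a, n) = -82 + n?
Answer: 13888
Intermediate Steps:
(-4055 + 17960) + Y(110, 65) = (-4055 + 17960) + (-82 + 65) = 13905 - 17 = 13888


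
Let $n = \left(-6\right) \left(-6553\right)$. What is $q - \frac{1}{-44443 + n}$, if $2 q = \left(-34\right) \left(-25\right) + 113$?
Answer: $\frac{4935377}{10250} \approx 481.5$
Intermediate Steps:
$n = 39318$
$q = \frac{963}{2}$ ($q = \frac{\left(-34\right) \left(-25\right) + 113}{2} = \frac{850 + 113}{2} = \frac{1}{2} \cdot 963 = \frac{963}{2} \approx 481.5$)
$q - \frac{1}{-44443 + n} = \frac{963}{2} - \frac{1}{-44443 + 39318} = \frac{963}{2} - \frac{1}{-5125} = \frac{963}{2} - - \frac{1}{5125} = \frac{963}{2} + \frac{1}{5125} = \frac{4935377}{10250}$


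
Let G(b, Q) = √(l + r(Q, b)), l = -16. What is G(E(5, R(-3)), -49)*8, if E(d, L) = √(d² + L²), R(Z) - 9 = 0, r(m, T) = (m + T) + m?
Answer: 8*√(-114 + √106) ≈ 81.468*I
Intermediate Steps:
r(m, T) = T + 2*m (r(m, T) = (T + m) + m = T + 2*m)
R(Z) = 9 (R(Z) = 9 + 0 = 9)
E(d, L) = √(L² + d²)
G(b, Q) = √(-16 + b + 2*Q) (G(b, Q) = √(-16 + (b + 2*Q)) = √(-16 + b + 2*Q))
G(E(5, R(-3)), -49)*8 = √(-16 + √(9² + 5²) + 2*(-49))*8 = √(-16 + √(81 + 25) - 98)*8 = √(-16 + √106 - 98)*8 = √(-114 + √106)*8 = 8*√(-114 + √106)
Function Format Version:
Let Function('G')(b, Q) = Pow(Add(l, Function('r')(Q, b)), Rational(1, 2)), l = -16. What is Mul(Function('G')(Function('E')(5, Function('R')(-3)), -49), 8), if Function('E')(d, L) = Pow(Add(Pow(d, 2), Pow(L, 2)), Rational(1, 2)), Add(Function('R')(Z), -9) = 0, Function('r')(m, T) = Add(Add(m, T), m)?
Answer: Mul(8, Pow(Add(-114, Pow(106, Rational(1, 2))), Rational(1, 2))) ≈ Mul(81.468, I)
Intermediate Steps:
Function('r')(m, T) = Add(T, Mul(2, m)) (Function('r')(m, T) = Add(Add(T, m), m) = Add(T, Mul(2, m)))
Function('R')(Z) = 9 (Function('R')(Z) = Add(9, 0) = 9)
Function('E')(d, L) = Pow(Add(Pow(L, 2), Pow(d, 2)), Rational(1, 2))
Function('G')(b, Q) = Pow(Add(-16, b, Mul(2, Q)), Rational(1, 2)) (Function('G')(b, Q) = Pow(Add(-16, Add(b, Mul(2, Q))), Rational(1, 2)) = Pow(Add(-16, b, Mul(2, Q)), Rational(1, 2)))
Mul(Function('G')(Function('E')(5, Function('R')(-3)), -49), 8) = Mul(Pow(Add(-16, Pow(Add(Pow(9, 2), Pow(5, 2)), Rational(1, 2)), Mul(2, -49)), Rational(1, 2)), 8) = Mul(Pow(Add(-16, Pow(Add(81, 25), Rational(1, 2)), -98), Rational(1, 2)), 8) = Mul(Pow(Add(-16, Pow(106, Rational(1, 2)), -98), Rational(1, 2)), 8) = Mul(Pow(Add(-114, Pow(106, Rational(1, 2))), Rational(1, 2)), 8) = Mul(8, Pow(Add(-114, Pow(106, Rational(1, 2))), Rational(1, 2)))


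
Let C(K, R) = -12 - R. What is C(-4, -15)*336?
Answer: 1008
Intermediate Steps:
C(-4, -15)*336 = (-12 - 1*(-15))*336 = (-12 + 15)*336 = 3*336 = 1008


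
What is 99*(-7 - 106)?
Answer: -11187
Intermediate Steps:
99*(-7 - 106) = 99*(-113) = -11187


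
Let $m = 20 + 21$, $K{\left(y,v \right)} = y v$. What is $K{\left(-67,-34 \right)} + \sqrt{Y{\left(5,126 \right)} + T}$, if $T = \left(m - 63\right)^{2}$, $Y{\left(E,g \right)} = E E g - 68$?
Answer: $2278 + \sqrt{3566} \approx 2337.7$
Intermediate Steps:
$K{\left(y,v \right)} = v y$
$Y{\left(E,g \right)} = -68 + g E^{2}$ ($Y{\left(E,g \right)} = E^{2} g - 68 = g E^{2} - 68 = -68 + g E^{2}$)
$m = 41$
$T = 484$ ($T = \left(41 - 63\right)^{2} = \left(-22\right)^{2} = 484$)
$K{\left(-67,-34 \right)} + \sqrt{Y{\left(5,126 \right)} + T} = \left(-34\right) \left(-67\right) + \sqrt{\left(-68 + 126 \cdot 5^{2}\right) + 484} = 2278 + \sqrt{\left(-68 + 126 \cdot 25\right) + 484} = 2278 + \sqrt{\left(-68 + 3150\right) + 484} = 2278 + \sqrt{3082 + 484} = 2278 + \sqrt{3566}$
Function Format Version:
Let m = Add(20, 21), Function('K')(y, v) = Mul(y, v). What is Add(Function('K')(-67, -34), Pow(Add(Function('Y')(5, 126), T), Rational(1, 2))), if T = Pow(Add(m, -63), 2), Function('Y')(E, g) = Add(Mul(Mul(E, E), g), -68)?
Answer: Add(2278, Pow(3566, Rational(1, 2))) ≈ 2337.7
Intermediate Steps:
Function('K')(y, v) = Mul(v, y)
Function('Y')(E, g) = Add(-68, Mul(g, Pow(E, 2))) (Function('Y')(E, g) = Add(Mul(Pow(E, 2), g), -68) = Add(Mul(g, Pow(E, 2)), -68) = Add(-68, Mul(g, Pow(E, 2))))
m = 41
T = 484 (T = Pow(Add(41, -63), 2) = Pow(-22, 2) = 484)
Add(Function('K')(-67, -34), Pow(Add(Function('Y')(5, 126), T), Rational(1, 2))) = Add(Mul(-34, -67), Pow(Add(Add(-68, Mul(126, Pow(5, 2))), 484), Rational(1, 2))) = Add(2278, Pow(Add(Add(-68, Mul(126, 25)), 484), Rational(1, 2))) = Add(2278, Pow(Add(Add(-68, 3150), 484), Rational(1, 2))) = Add(2278, Pow(Add(3082, 484), Rational(1, 2))) = Add(2278, Pow(3566, Rational(1, 2)))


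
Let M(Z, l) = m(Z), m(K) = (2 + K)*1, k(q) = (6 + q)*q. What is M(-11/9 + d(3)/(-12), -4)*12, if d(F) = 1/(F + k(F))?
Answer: 93/10 ≈ 9.3000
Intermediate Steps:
k(q) = q*(6 + q)
d(F) = 1/(F + F*(6 + F))
m(K) = 2 + K
M(Z, l) = 2 + Z
M(-11/9 + d(3)/(-12), -4)*12 = (2 + (-11/9 + (1/(3*(7 + 3)))/(-12)))*12 = (2 + (-11*⅑ + ((⅓)/10)*(-1/12)))*12 = (2 + (-11/9 + ((⅓)*(⅒))*(-1/12)))*12 = (2 + (-11/9 + (1/30)*(-1/12)))*12 = (2 + (-11/9 - 1/360))*12 = (2 - 49/40)*12 = (31/40)*12 = 93/10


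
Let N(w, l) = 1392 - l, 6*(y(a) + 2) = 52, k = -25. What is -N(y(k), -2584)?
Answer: -3976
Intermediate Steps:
y(a) = 20/3 (y(a) = -2 + (⅙)*52 = -2 + 26/3 = 20/3)
-N(y(k), -2584) = -(1392 - 1*(-2584)) = -(1392 + 2584) = -1*3976 = -3976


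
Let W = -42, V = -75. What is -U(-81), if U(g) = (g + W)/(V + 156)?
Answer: 41/27 ≈ 1.5185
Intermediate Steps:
U(g) = -14/27 + g/81 (U(g) = (g - 42)/(-75 + 156) = (-42 + g)/81 = (-42 + g)*(1/81) = -14/27 + g/81)
-U(-81) = -(-14/27 + (1/81)*(-81)) = -(-14/27 - 1) = -1*(-41/27) = 41/27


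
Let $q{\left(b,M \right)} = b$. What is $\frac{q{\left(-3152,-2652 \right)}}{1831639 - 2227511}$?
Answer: $\frac{197}{24742} \approx 0.0079622$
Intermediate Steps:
$\frac{q{\left(-3152,-2652 \right)}}{1831639 - 2227511} = - \frac{3152}{1831639 - 2227511} = - \frac{3152}{-395872} = \left(-3152\right) \left(- \frac{1}{395872}\right) = \frac{197}{24742}$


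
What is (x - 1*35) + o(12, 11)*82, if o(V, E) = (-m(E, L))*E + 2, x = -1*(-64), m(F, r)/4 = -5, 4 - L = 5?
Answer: 18233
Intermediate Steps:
L = -1 (L = 4 - 1*5 = 4 - 5 = -1)
m(F, r) = -20 (m(F, r) = 4*(-5) = -20)
x = 64
o(V, E) = 2 + 20*E (o(V, E) = (-1*(-20))*E + 2 = 20*E + 2 = 2 + 20*E)
(x - 1*35) + o(12, 11)*82 = (64 - 1*35) + (2 + 20*11)*82 = (64 - 35) + (2 + 220)*82 = 29 + 222*82 = 29 + 18204 = 18233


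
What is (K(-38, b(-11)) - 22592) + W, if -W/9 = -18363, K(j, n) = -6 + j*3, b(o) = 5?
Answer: 142555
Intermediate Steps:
K(j, n) = -6 + 3*j
W = 165267 (W = -9*(-18363) = 165267)
(K(-38, b(-11)) - 22592) + W = ((-6 + 3*(-38)) - 22592) + 165267 = ((-6 - 114) - 22592) + 165267 = (-120 - 22592) + 165267 = -22712 + 165267 = 142555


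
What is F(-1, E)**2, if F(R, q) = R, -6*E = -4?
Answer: 1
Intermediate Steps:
E = 2/3 (E = -1/6*(-4) = 2/3 ≈ 0.66667)
F(-1, E)**2 = (-1)**2 = 1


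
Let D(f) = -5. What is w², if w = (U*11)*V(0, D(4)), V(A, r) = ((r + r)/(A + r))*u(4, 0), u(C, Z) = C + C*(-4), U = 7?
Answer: 3415104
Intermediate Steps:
u(C, Z) = -3*C (u(C, Z) = C - 4*C = -3*C)
V(A, r) = -24*r/(A + r) (V(A, r) = ((r + r)/(A + r))*(-3*4) = ((2*r)/(A + r))*(-12) = (2*r/(A + r))*(-12) = -24*r/(A + r))
w = -1848 (w = (7*11)*(-24*(-5)/(0 - 5)) = 77*(-24*(-5)/(-5)) = 77*(-24*(-5)*(-⅕)) = 77*(-24) = -1848)
w² = (-1848)² = 3415104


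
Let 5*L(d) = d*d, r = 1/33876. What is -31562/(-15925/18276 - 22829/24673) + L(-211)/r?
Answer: 1221919454307739164/4050701645 ≈ 3.0166e+8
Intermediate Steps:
r = 1/33876 ≈ 2.9519e-5
L(d) = d²/5 (L(d) = (d*d)/5 = d²/5)
-31562/(-15925/18276 - 22829/24673) + L(-211)/r = -31562/(-15925/18276 - 22829/24673) + ((⅕)*(-211)²)/(1/33876) = -31562/(-15925*1/18276 - 22829*1/24673) + ((⅕)*44521)*33876 = -31562/(-15925/18276 - 22829/24673) + (44521/5)*33876 = -31562/(-810140329/450923748) + 1508193396/5 = -31562*(-450923748/810140329) + 1508193396/5 = 14232055334376/810140329 + 1508193396/5 = 1221919454307739164/4050701645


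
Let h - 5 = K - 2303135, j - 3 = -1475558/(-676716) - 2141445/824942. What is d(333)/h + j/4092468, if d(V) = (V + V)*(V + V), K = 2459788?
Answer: 855878279962586101823/302284603691918027802 ≈ 2.8314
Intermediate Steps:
j = 180356753054/69781431309 (j = 3 + (-1475558/(-676716) - 2141445/824942) = 3 + (-1475558*(-1/676716) - 2141445*1/824942) = 3 + (737779/338358 - 2141445/824942) = 3 - 28987540873/69781431309 = 180356753054/69781431309 ≈ 2.5846)
h = 156658 (h = 5 + (2459788 - 2303135) = 5 + 156653 = 156658)
d(V) = 4*V² (d(V) = (2*V)*(2*V) = 4*V²)
d(333)/h + j/4092468 = (4*333²)/156658 + (180356753054/69781431309)/4092468 = (4*110889)*(1/156658) + (180356753054/69781431309)*(1/4092468) = 443556*(1/156658) + 90178376527/142789137313140306 = 5994/2117 + 90178376527/142789137313140306 = 855878279962586101823/302284603691918027802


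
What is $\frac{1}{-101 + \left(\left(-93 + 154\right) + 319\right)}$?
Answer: $\frac{1}{279} \approx 0.0035842$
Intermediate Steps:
$\frac{1}{-101 + \left(\left(-93 + 154\right) + 319\right)} = \frac{1}{-101 + \left(61 + 319\right)} = \frac{1}{-101 + 380} = \frac{1}{279}$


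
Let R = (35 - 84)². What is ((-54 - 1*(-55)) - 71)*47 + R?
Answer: -889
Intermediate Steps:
R = 2401 (R = (-49)² = 2401)
((-54 - 1*(-55)) - 71)*47 + R = ((-54 - 1*(-55)) - 71)*47 + 2401 = ((-54 + 55) - 71)*47 + 2401 = (1 - 71)*47 + 2401 = -70*47 + 2401 = -3290 + 2401 = -889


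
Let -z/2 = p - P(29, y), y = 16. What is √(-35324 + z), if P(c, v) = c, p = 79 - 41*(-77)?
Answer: I*√41738 ≈ 204.3*I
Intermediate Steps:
p = 3236 (p = 79 + 3157 = 3236)
z = -6414 (z = -2*(3236 - 1*29) = -2*(3236 - 29) = -2*3207 = -6414)
√(-35324 + z) = √(-35324 - 6414) = √(-41738) = I*√41738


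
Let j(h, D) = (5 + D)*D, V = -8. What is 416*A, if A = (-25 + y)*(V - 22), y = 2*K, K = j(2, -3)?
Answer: 461760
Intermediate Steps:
j(h, D) = D*(5 + D)
K = -6 (K = -3*(5 - 3) = -3*2 = -6)
y = -12 (y = 2*(-6) = -12)
A = 1110 (A = (-25 - 12)*(-8 - 22) = -37*(-30) = 1110)
416*A = 416*1110 = 461760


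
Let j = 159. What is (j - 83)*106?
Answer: 8056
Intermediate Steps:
(j - 83)*106 = (159 - 83)*106 = 76*106 = 8056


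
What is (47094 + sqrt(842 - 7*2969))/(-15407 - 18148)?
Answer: -15698/11185 - 17*I*sqrt(69)/33555 ≈ -1.4035 - 0.0042084*I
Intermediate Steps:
(47094 + sqrt(842 - 7*2969))/(-15407 - 18148) = (47094 + sqrt(842 - 20783))/(-33555) = (47094 + sqrt(-19941))*(-1/33555) = (47094 + 17*I*sqrt(69))*(-1/33555) = -15698/11185 - 17*I*sqrt(69)/33555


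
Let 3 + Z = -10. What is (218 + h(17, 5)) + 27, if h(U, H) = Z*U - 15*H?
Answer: -51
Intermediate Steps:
Z = -13 (Z = -3 - 10 = -13)
h(U, H) = -15*H - 13*U (h(U, H) = -13*U - 15*H = -15*H - 13*U)
(218 + h(17, 5)) + 27 = (218 + (-15*5 - 13*17)) + 27 = (218 + (-75 - 221)) + 27 = (218 - 296) + 27 = -78 + 27 = -51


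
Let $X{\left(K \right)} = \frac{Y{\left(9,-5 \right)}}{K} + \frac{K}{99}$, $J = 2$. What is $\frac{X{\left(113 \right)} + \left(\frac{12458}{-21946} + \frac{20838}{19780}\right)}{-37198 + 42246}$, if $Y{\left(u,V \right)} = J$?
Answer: $\frac{86827312043}{266456806838640} \approx 0.00032586$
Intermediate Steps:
$Y{\left(u,V \right)} = 2$
$X{\left(K \right)} = \frac{2}{K} + \frac{K}{99}$
$\frac{X{\left(113 \right)} + \left(\frac{12458}{-21946} + \frac{20838}{19780}\right)}{-37198 + 42246} = \frac{\left(\frac{2}{113} + \frac{1}{99} \cdot 113\right) + \left(\frac{12458}{-21946} + \frac{20838}{19780}\right)}{-37198 + 42246} = \frac{\left(2 \cdot \frac{1}{113} + \frac{113}{99}\right) + \left(12458 \left(- \frac{1}{21946}\right) + 20838 \cdot \frac{1}{19780}\right)}{5048} = \left(\left(\frac{2}{113} + \frac{113}{99}\right) + \left(- \frac{6229}{10973} + \frac{453}{430}\right)\right) \frac{1}{5048} = \left(\frac{12967}{11187} + \frac{2292299}{4718390}\right) \frac{1}{5048} = \frac{86827312043}{52784628930} \cdot \frac{1}{5048} = \frac{86827312043}{266456806838640}$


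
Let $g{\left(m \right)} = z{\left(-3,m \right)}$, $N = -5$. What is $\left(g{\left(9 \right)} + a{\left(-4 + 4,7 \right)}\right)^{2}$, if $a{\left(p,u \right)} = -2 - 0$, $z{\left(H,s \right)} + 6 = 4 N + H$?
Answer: $961$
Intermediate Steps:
$z{\left(H,s \right)} = -26 + H$ ($z{\left(H,s \right)} = -6 + \left(4 \left(-5\right) + H\right) = -6 + \left(-20 + H\right) = -26 + H$)
$a{\left(p,u \right)} = -2$ ($a{\left(p,u \right)} = -2 + 0 = -2$)
$g{\left(m \right)} = -29$ ($g{\left(m \right)} = -26 - 3 = -29$)
$\left(g{\left(9 \right)} + a{\left(-4 + 4,7 \right)}\right)^{2} = \left(-29 - 2\right)^{2} = \left(-31\right)^{2} = 961$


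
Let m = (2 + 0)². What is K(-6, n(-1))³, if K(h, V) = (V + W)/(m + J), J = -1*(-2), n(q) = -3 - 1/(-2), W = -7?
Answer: -6859/1728 ≈ -3.9693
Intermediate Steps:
n(q) = -5/2 (n(q) = -3 - 1*(-½) = -3 + ½ = -5/2)
J = 2
m = 4 (m = 2² = 4)
K(h, V) = -7/6 + V/6 (K(h, V) = (V - 7)/(4 + 2) = (-7 + V)/6 = (-7 + V)*(⅙) = -7/6 + V/6)
K(-6, n(-1))³ = (-7/6 + (⅙)*(-5/2))³ = (-7/6 - 5/12)³ = (-19/12)³ = -6859/1728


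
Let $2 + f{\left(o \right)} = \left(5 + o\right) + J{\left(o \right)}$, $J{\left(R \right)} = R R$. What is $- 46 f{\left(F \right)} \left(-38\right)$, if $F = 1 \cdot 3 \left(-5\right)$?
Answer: $372324$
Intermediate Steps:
$F = -15$ ($F = 3 \left(-5\right) = -15$)
$J{\left(R \right)} = R^{2}$
$f{\left(o \right)} = 3 + o + o^{2}$ ($f{\left(o \right)} = -2 + \left(\left(5 + o\right) + o^{2}\right) = -2 + \left(5 + o + o^{2}\right) = 3 + o + o^{2}$)
$- 46 f{\left(F \right)} \left(-38\right) = - 46 \left(3 - 15 + \left(-15\right)^{2}\right) \left(-38\right) = - 46 \left(3 - 15 + 225\right) \left(-38\right) = \left(-46\right) 213 \left(-38\right) = \left(-9798\right) \left(-38\right) = 372324$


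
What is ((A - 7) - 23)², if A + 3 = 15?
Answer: 324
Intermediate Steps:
A = 12 (A = -3 + 15 = 12)
((A - 7) - 23)² = ((12 - 7) - 23)² = (5 - 23)² = (-18)² = 324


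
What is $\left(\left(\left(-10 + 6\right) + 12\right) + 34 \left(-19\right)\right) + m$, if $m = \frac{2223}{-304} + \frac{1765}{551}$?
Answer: $- \frac{5660835}{8816} \approx -642.11$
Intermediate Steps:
$m = - \frac{36227}{8816}$ ($m = 2223 \left(- \frac{1}{304}\right) + 1765 \cdot \frac{1}{551} = - \frac{117}{16} + \frac{1765}{551} = - \frac{36227}{8816} \approx -4.1092$)
$\left(\left(\left(-10 + 6\right) + 12\right) + 34 \left(-19\right)\right) + m = \left(\left(\left(-10 + 6\right) + 12\right) + 34 \left(-19\right)\right) - \frac{36227}{8816} = \left(\left(-4 + 12\right) - 646\right) - \frac{36227}{8816} = \left(8 - 646\right) - \frac{36227}{8816} = -638 - \frac{36227}{8816} = - \frac{5660835}{8816}$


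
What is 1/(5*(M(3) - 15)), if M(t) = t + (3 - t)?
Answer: -1/60 ≈ -0.016667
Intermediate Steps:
M(t) = 3
1/(5*(M(3) - 15)) = 1/(5*(3 - 15)) = 1/(5*(-12)) = 1/(-60) = -1/60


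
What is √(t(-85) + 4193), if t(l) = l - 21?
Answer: √4087 ≈ 63.930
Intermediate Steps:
t(l) = -21 + l
√(t(-85) + 4193) = √((-21 - 85) + 4193) = √(-106 + 4193) = √4087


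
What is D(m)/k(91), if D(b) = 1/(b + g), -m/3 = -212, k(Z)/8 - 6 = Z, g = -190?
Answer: 1/346096 ≈ 2.8894e-6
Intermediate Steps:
k(Z) = 48 + 8*Z
m = 636 (m = -3*(-212) = 636)
D(b) = 1/(-190 + b) (D(b) = 1/(b - 190) = 1/(-190 + b))
D(m)/k(91) = 1/((-190 + 636)*(48 + 8*91)) = 1/(446*(48 + 728)) = (1/446)/776 = (1/446)*(1/776) = 1/346096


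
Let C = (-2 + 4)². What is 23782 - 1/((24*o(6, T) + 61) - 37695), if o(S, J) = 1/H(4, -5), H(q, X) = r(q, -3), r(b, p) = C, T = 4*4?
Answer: 894869097/37628 ≈ 23782.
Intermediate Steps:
T = 16
C = 4 (C = 2² = 4)
r(b, p) = 4
H(q, X) = 4
o(S, J) = ¼ (o(S, J) = 1/4 = ¼)
23782 - 1/((24*o(6, T) + 61) - 37695) = 23782 - 1/((24*(¼) + 61) - 37695) = 23782 - 1/((6 + 61) - 37695) = 23782 - 1/(67 - 37695) = 23782 - 1/(-37628) = 23782 - 1*(-1/37628) = 23782 + 1/37628 = 894869097/37628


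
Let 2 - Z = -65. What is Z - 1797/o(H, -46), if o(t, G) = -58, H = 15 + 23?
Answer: 5683/58 ≈ 97.983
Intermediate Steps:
H = 38
Z = 67 (Z = 2 - 1*(-65) = 2 + 65 = 67)
Z - 1797/o(H, -46) = 67 - 1797/(-58) = 67 - 1797*(-1)/58 = 67 - 1*(-1797/58) = 67 + 1797/58 = 5683/58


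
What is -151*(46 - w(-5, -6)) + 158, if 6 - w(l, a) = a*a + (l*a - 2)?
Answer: -15546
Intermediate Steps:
w(l, a) = 8 - a**2 - a*l (w(l, a) = 6 - (a*a + (l*a - 2)) = 6 - (a**2 + (a*l - 2)) = 6 - (a**2 + (-2 + a*l)) = 6 - (-2 + a**2 + a*l) = 6 + (2 - a**2 - a*l) = 8 - a**2 - a*l)
-151*(46 - w(-5, -6)) + 158 = -151*(46 - (8 - 1*(-6)**2 - 1*(-6)*(-5))) + 158 = -151*(46 - (8 - 1*36 - 30)) + 158 = -151*(46 - (8 - 36 - 30)) + 158 = -151*(46 - 1*(-58)) + 158 = -151*(46 + 58) + 158 = -151*104 + 158 = -15704 + 158 = -15546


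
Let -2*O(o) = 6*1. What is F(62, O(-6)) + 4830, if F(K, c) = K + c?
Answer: 4889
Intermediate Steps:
O(o) = -3
F(62, O(-6)) + 4830 = (62 - 3) + 4830 = 59 + 4830 = 4889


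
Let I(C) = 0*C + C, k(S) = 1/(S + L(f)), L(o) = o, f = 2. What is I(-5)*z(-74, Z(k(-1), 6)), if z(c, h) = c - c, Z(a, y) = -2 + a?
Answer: 0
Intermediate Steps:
k(S) = 1/(2 + S) (k(S) = 1/(S + 2) = 1/(2 + S))
z(c, h) = 0
I(C) = C (I(C) = 0 + C = C)
I(-5)*z(-74, Z(k(-1), 6)) = -5*0 = 0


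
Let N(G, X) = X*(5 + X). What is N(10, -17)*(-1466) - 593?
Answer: -299657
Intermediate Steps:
N(10, -17)*(-1466) - 593 = -17*(5 - 17)*(-1466) - 593 = -17*(-12)*(-1466) - 593 = 204*(-1466) - 593 = -299064 - 593 = -299657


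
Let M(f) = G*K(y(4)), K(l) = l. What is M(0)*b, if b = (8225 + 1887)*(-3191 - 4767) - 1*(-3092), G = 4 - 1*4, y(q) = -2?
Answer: 0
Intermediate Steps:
G = 0 (G = 4 - 4 = 0)
M(f) = 0 (M(f) = 0*(-2) = 0)
b = -80468204 (b = 10112*(-7958) + 3092 = -80471296 + 3092 = -80468204)
M(0)*b = 0*(-80468204) = 0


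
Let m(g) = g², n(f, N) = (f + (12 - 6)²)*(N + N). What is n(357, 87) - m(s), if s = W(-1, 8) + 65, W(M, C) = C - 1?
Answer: 63198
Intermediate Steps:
W(M, C) = -1 + C
n(f, N) = 2*N*(36 + f) (n(f, N) = (f + 6²)*(2*N) = (f + 36)*(2*N) = (36 + f)*(2*N) = 2*N*(36 + f))
s = 72 (s = (-1 + 8) + 65 = 7 + 65 = 72)
n(357, 87) - m(s) = 2*87*(36 + 357) - 1*72² = 2*87*393 - 1*5184 = 68382 - 5184 = 63198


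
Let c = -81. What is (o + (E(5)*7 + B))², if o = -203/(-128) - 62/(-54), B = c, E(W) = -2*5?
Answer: 262560933649/11943936 ≈ 21983.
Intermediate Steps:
E(W) = -10
B = -81
o = 9449/3456 (o = -203*(-1/128) - 62*(-1/54) = 203/128 + 31/27 = 9449/3456 ≈ 2.7341)
(o + (E(5)*7 + B))² = (9449/3456 + (-10*7 - 81))² = (9449/3456 + (-70 - 81))² = (9449/3456 - 151)² = (-512407/3456)² = 262560933649/11943936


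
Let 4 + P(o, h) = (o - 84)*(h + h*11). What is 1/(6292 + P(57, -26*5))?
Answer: 1/48408 ≈ 2.0658e-5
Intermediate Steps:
P(o, h) = -4 + 12*h*(-84 + o) (P(o, h) = -4 + (o - 84)*(h + h*11) = -4 + (-84 + o)*(h + 11*h) = -4 + (-84 + o)*(12*h) = -4 + 12*h*(-84 + o))
1/(6292 + P(57, -26*5)) = 1/(6292 + (-4 - (-26208)*5 + 12*(-26*5)*57)) = 1/(6292 + (-4 - 1008*(-130) + 12*(-130)*57)) = 1/(6292 + (-4 + 131040 - 88920)) = 1/(6292 + 42116) = 1/48408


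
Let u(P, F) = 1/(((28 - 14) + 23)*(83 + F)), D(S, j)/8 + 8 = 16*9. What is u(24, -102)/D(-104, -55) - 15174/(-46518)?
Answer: 1934333303/5929990592 ≈ 0.32619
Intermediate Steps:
D(S, j) = 1088 (D(S, j) = -64 + 8*(16*9) = -64 + 8*144 = -64 + 1152 = 1088)
u(P, F) = 1/(3071 + 37*F) (u(P, F) = 1/((14 + 23)*(83 + F)) = 1/(37*(83 + F)) = 1/(3071 + 37*F))
u(24, -102)/D(-104, -55) - 15174/(-46518) = (1/(37*(83 - 102)))/1088 - 15174/(-46518) = ((1/37)/(-19))*(1/1088) - 15174*(-1/46518) = ((1/37)*(-1/19))*(1/1088) + 2529/7753 = -1/703*1/1088 + 2529/7753 = -1/764864 + 2529/7753 = 1934333303/5929990592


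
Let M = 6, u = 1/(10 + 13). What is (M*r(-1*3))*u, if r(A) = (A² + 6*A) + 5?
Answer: -24/23 ≈ -1.0435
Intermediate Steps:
u = 1/23 ≈ 0.043478
r(A) = 5 + A² + 6*A
(M*r(-1*3))*u = (6*(5 + (-1*3)² + 6*(-1*3)))*(1/23) = (6*(5 + (-3)² + 6*(-3)))*(1/23) = (6*(5 + 9 - 18))*(1/23) = (6*(-4))*(1/23) = -24*1/23 = -24/23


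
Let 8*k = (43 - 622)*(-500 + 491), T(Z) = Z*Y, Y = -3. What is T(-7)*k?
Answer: 109431/8 ≈ 13679.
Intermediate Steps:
T(Z) = -3*Z (T(Z) = Z*(-3) = -3*Z)
k = 5211/8 (k = ((43 - 622)*(-500 + 491))/8 = (-579*(-9))/8 = (⅛)*5211 = 5211/8 ≈ 651.38)
T(-7)*k = -3*(-7)*(5211/8) = 21*(5211/8) = 109431/8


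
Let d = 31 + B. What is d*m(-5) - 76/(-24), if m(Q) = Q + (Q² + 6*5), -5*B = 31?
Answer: 7459/6 ≈ 1243.2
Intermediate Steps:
B = -31/5 (B = -⅕*31 = -31/5 ≈ -6.2000)
m(Q) = 30 + Q + Q² (m(Q) = Q + (Q² + 30) = Q + (30 + Q²) = 30 + Q + Q²)
d = 124/5 (d = 31 - 31/5 = 124/5 ≈ 24.800)
d*m(-5) - 76/(-24) = 124*(30 - 5 + (-5)²)/5 - 76/(-24) = 124*(30 - 5 + 25)/5 - 76*(-1/24) = (124/5)*50 + 19/6 = 1240 + 19/6 = 7459/6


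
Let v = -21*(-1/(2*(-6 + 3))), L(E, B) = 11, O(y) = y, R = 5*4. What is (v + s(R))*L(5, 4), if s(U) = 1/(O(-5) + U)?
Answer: -1133/30 ≈ -37.767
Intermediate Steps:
R = 20
s(U) = 1/(-5 + U)
v = -7/2 (v = -21/((-2*(-3))) = -21/6 = -21*1/6 = -7/2 ≈ -3.5000)
(v + s(R))*L(5, 4) = (-7/2 + 1/(-5 + 20))*11 = (-7/2 + 1/15)*11 = -103/30*11 = -1133/30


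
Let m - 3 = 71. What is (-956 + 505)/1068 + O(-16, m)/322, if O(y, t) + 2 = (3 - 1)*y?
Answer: -90767/171948 ≈ -0.52787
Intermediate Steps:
m = 74 (m = 3 + 71 = 74)
O(y, t) = -2 + 2*y (O(y, t) = -2 + (3 - 1)*y = -2 + 2*y)
(-956 + 505)/1068 + O(-16, m)/322 = (-956 + 505)/1068 + (-2 + 2*(-16))/322 = -451*1/1068 + (-2 - 32)*(1/322) = -451/1068 - 34*1/322 = -451/1068 - 17/161 = -90767/171948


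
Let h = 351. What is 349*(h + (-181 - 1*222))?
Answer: -18148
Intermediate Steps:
349*(h + (-181 - 1*222)) = 349*(351 + (-181 - 1*222)) = 349*(351 + (-181 - 222)) = 349*(351 - 403) = 349*(-52) = -18148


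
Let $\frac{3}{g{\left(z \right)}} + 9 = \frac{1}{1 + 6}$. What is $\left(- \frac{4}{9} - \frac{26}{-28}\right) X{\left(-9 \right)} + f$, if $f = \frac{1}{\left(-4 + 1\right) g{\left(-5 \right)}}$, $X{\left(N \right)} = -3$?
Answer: $- \frac{59}{126} \approx -0.46825$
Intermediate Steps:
$g{\left(z \right)} = - \frac{21}{62}$ ($g{\left(z \right)} = \frac{3}{-9 + \frac{1}{1 + 6}} = \frac{3}{-9 + \frac{1}{7}} = \frac{3}{- \frac{62}{7}} = 3 \left(- \frac{7}{62}\right) = - \frac{21}{62}$)
$f = \frac{62}{63}$ ($f = \frac{1}{\left(-4 + 1\right) \left(- \frac{21}{62}\right)} = \frac{1}{\left(-3\right) \left(- \frac{21}{62}\right)} = \frac{1}{\frac{63}{62}} = \frac{62}{63} \approx 0.98413$)
$\left(- \frac{4}{9} - \frac{26}{-28}\right) X{\left(-9 \right)} + f = \left(- \frac{4}{9} - \frac{26}{-28}\right) \left(-3\right) + \frac{62}{63} = \left(\left(-4\right) \frac{1}{9} - - \frac{13}{14}\right) \left(-3\right) + \frac{62}{63} = \left(- \frac{4}{9} + \frac{13}{14}\right) \left(-3\right) + \frac{62}{63} = \frac{61}{126} \left(-3\right) + \frac{62}{63} = - \frac{61}{42} + \frac{62}{63} = - \frac{59}{126}$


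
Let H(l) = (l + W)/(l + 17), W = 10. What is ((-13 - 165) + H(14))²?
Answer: 30184036/961 ≈ 31409.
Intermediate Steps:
H(l) = (10 + l)/(17 + l) (H(l) = (l + 10)/(l + 17) = (10 + l)/(17 + l))
((-13 - 165) + H(14))² = ((-13 - 165) + (10 + 14)/(17 + 14))² = (-178 + 24/31)² = (-5494/31)² = 30184036/961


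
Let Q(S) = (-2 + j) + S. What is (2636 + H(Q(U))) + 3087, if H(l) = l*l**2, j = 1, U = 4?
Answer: 5750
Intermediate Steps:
Q(S) = -1 + S (Q(S) = (-2 + 1) + S = -1 + S)
H(l) = l**3
(2636 + H(Q(U))) + 3087 = (2636 + (-1 + 4)**3) + 3087 = (2636 + 3**3) + 3087 = (2636 + 27) + 3087 = 2663 + 3087 = 5750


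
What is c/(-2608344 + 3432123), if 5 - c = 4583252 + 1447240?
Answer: -6030487/823779 ≈ -7.3205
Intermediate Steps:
c = -6030487 (c = 5 - (4583252 + 1447240) = 5 - 1*6030492 = 5 - 6030492 = -6030487)
c/(-2608344 + 3432123) = -6030487/(-2608344 + 3432123) = -6030487/823779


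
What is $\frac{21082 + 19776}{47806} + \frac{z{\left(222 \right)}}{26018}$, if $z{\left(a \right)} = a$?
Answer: $\frac{268414094}{310954127} \approx 0.8632$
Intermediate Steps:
$\frac{21082 + 19776}{47806} + \frac{z{\left(222 \right)}}{26018} = \frac{21082 + 19776}{47806} + \frac{222}{26018} = 40858 \cdot \frac{1}{47806} + 222 \cdot \frac{1}{26018} = \frac{20429}{23903} + \frac{111}{13009} = \frac{268414094}{310954127}$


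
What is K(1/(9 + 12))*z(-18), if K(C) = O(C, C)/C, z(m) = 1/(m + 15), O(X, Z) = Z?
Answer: -⅓ ≈ -0.33333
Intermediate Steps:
z(m) = 1/(15 + m)
K(C) = 1 (K(C) = C/C = 1)
K(1/(9 + 12))*z(-18) = 1/(15 - 18) = 1/(-3) = 1*(-⅓) = -⅓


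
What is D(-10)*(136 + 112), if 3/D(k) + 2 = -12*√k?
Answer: 372*I/(-I + 6*√10) ≈ -1.0305 + 19.552*I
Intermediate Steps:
D(k) = 3/(-2 - 12*√k)
D(-10)*(136 + 112) = (-3/(2 + 12*√(-10)))*(136 + 112) = -3/(2 + 12*(I*√10))*248 = -3/(2 + 12*I*√10)*248 = -744/(2 + 12*I*√10)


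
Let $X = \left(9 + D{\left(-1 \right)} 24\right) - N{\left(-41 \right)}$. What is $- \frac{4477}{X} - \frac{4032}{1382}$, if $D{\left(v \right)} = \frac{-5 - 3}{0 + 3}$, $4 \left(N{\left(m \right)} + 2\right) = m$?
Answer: $\frac{12029692}{118161} \approx 101.81$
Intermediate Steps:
$N{\left(m \right)} = -2 + \frac{m}{4}$
$D{\left(v \right)} = - \frac{8}{3}$
$X = - \frac{171}{4}$ ($X = \left(9 - 64\right) - \left(-2 + \frac{1}{4} \left(-41\right)\right) = \left(9 - 64\right) - \left(-2 - \frac{41}{4}\right) = -55 - - \frac{49}{4} = -55 + \frac{49}{4} = - \frac{171}{4} \approx -42.75$)
$- \frac{4477}{X} - \frac{4032}{1382} = - \frac{4477}{- \frac{171}{4}} - \frac{4032}{1382} = \left(-4477\right) \left(- \frac{4}{171}\right) - \frac{2016}{691} = \frac{17908}{171} - \frac{2016}{691} = \frac{12029692}{118161}$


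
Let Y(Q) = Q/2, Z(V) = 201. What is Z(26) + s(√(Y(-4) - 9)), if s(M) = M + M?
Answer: 201 + 2*I*√11 ≈ 201.0 + 6.6332*I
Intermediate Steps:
Y(Q) = Q/2 (Y(Q) = Q*(½) = Q/2)
s(M) = 2*M
Z(26) + s(√(Y(-4) - 9)) = 201 + 2*√((½)*(-4) - 9) = 201 + 2*√(-2 - 9) = 201 + 2*√(-11) = 201 + 2*(I*√11) = 201 + 2*I*√11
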